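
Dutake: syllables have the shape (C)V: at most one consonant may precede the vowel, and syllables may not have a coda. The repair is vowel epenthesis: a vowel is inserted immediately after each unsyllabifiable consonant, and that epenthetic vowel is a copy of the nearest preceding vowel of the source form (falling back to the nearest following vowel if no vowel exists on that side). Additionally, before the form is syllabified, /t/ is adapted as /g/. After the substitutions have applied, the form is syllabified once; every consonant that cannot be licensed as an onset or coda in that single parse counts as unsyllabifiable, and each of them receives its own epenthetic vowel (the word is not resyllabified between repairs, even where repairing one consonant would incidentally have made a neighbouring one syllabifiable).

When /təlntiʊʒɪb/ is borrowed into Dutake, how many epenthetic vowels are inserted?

After substitution the input is /gəlngiʊʒɪb/.
The unsyllabifiable consonants are /l/, /n/, /b/; each receives one epenthetic vowel.

3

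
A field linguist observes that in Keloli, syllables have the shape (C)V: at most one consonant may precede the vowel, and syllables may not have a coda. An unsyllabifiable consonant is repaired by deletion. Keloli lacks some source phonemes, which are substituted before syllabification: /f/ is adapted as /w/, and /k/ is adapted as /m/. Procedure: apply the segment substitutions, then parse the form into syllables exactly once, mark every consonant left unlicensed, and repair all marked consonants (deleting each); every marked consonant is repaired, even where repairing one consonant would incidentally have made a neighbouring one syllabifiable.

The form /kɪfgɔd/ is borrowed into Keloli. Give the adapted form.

mɪgɔ

Substitution: /k/ → /m/, /f/ → /w/, giving /mɪwgɔd/.
Syllabifying with onset maximization leaves /w/, /d/ stranded (no codas are permitted; onsets are limited to one consonant).
Deletion applies to /w/, /d/.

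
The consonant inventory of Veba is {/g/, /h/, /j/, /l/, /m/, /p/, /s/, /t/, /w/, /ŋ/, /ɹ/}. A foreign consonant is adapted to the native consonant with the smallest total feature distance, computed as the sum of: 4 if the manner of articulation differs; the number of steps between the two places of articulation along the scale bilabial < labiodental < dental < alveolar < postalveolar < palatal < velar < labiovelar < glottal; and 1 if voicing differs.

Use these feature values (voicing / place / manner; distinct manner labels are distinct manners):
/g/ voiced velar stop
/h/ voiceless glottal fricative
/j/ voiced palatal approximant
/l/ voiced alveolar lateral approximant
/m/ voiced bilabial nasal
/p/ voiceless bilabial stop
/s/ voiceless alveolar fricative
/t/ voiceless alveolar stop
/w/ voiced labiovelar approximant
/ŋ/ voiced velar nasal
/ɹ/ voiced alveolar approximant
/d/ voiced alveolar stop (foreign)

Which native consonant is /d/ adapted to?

/t/ is closest: same manner (stop), place distance 0 (alveolar→alveolar), voicing differs (+1); total 1. Next closest is /g/ at distance 3.

t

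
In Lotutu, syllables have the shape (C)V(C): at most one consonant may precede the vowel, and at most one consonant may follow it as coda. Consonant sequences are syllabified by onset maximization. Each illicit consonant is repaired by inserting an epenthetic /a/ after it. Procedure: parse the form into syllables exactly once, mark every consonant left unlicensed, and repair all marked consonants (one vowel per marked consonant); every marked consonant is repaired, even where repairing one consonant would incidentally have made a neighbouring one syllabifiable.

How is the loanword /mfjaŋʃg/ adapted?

Syllabifying with onset maximization leaves /m/, /f/, /ʃ/, /g/ stranded (at most one coda consonant is licensed; onsets are limited to one consonant).
Inserting the epenthetic vowel yields /m/ → /ma/, /f/ → /fa/, /ʃ/ → /ʃa/, /g/ → /ga/.

mafajaŋʃaga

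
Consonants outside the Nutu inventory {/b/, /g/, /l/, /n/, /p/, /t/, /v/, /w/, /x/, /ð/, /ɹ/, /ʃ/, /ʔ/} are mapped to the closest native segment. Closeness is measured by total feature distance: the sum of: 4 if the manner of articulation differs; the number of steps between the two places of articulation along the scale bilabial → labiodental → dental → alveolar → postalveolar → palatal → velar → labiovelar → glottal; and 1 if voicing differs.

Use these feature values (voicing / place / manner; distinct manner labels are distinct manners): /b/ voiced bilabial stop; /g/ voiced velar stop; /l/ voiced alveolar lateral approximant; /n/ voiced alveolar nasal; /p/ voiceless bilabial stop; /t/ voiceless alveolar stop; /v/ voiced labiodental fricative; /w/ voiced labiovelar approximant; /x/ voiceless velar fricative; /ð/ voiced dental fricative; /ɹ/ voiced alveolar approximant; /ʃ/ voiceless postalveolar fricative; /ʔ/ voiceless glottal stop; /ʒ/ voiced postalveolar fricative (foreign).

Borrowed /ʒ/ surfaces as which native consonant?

/ʃ/ is closest: same manner (fricative), place distance 0 (postalveolar→postalveolar), voicing differs (+1); total 1. Next closest is /ð/ at distance 2.

ʃ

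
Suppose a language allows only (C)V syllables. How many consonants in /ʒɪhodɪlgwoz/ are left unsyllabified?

3

Syllabifying with onset maximization leaves /l/, /g/, /z/ stranded (no codas are permitted; onsets are limited to one consonant).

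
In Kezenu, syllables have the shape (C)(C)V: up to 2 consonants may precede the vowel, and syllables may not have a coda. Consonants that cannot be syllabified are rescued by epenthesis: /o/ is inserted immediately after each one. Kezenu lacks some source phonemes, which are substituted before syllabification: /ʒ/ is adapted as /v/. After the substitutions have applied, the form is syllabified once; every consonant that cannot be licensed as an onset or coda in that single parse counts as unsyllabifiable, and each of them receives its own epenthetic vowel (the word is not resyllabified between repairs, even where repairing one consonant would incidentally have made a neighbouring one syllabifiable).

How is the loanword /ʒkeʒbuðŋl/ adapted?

vkevbuðoŋolo

Substitution: /ʒ/ → /v/, giving /vkevbuðŋl/.
Under (C)(C)V, the unsyllabifiable consonants are /ð/, /ŋ/, /l/ (no codas are permitted; onsets may contain at most 2 consonants).
Each unlicensed consonant becomes the onset of a new syllable: /ð/ → /ðo/, /ŋ/ → /ŋo/, /l/ → /lo/.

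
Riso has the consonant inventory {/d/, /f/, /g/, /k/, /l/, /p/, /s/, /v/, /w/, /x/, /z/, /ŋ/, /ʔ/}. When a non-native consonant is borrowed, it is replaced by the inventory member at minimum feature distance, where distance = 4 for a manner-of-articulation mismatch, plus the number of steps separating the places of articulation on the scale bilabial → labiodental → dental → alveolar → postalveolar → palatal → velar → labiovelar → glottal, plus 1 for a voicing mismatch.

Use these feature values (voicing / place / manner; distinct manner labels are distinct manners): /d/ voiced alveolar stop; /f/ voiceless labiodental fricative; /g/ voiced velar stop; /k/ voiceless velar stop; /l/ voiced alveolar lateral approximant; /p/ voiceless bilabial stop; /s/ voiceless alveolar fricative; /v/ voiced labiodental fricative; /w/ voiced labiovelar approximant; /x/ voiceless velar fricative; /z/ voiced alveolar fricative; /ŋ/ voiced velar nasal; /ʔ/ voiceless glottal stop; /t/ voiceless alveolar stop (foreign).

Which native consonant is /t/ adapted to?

d

/d/ is closest: same manner (stop), place distance 0 (alveolar→alveolar), voicing differs (+1); total 1. Next closest is /k/ at distance 3.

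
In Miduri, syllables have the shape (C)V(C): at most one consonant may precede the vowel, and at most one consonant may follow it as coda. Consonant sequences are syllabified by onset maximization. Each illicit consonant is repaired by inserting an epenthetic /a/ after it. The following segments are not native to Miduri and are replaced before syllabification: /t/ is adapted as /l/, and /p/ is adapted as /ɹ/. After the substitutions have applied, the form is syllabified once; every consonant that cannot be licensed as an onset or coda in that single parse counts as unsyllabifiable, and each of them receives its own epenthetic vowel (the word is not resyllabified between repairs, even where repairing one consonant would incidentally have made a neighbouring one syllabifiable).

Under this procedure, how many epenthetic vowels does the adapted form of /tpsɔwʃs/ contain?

After substitution the input is /lɹsɔwʃs/.
The unsyllabifiable consonants are /l/, /ɹ/, /ʃ/, /s/; each receives one epenthetic vowel.

4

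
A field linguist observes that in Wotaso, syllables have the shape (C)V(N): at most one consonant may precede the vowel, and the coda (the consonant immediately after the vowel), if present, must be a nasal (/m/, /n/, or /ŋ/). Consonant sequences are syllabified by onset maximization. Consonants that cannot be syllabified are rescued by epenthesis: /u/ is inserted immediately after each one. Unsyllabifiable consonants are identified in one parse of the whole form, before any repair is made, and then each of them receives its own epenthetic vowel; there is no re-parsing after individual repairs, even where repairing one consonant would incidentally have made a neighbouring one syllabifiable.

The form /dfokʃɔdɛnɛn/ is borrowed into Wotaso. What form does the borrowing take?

dufokuʃɔdɛnɛn

The consonants /d/, /k/ cannot be parsed into a legal (C)V(N) syllable (only a nasal (/m/, /n/, or /ŋ/) is licensed in coda position; onsets are limited to one consonant).
Epenthesis after each stranded consonant: /d/ → /du/, /k/ → /ku/.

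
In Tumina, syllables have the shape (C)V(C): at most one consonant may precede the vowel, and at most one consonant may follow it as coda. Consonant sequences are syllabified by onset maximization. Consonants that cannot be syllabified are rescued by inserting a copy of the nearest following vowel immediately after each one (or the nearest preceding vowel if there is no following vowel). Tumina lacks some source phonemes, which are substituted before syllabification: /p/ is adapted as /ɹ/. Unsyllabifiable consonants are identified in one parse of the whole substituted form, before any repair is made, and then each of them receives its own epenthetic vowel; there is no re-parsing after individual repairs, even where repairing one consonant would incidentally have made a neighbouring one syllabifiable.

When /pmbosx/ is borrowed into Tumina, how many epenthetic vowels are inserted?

After substitution the input is /ɹmbosx/.
The unsyllabifiable consonants are /ɹ/, /m/, /x/; each receives one epenthetic vowel.

3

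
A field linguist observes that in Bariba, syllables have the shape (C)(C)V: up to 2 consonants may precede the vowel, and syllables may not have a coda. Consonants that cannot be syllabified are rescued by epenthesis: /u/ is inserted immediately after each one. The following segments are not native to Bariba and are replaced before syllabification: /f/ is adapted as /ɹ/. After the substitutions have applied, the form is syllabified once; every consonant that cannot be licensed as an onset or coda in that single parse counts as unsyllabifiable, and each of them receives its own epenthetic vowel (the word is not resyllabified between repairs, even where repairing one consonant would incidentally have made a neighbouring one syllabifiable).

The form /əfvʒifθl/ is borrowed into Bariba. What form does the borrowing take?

Substitution: /f/ → /ɹ/, giving /əɹvʒiɹθl/.
Syllabifying with onset maximization leaves /ɹ/, /ɹ/, /θ/, /l/ stranded (no codas are permitted; onsets may contain at most 2 consonants).
Epenthesis after each stranded consonant: /ɹ/ → /ɹu/, /ɹ/ → /ɹu/, /θ/ → /θu/, /l/ → /lu/.

əɹuvʒiɹuθulu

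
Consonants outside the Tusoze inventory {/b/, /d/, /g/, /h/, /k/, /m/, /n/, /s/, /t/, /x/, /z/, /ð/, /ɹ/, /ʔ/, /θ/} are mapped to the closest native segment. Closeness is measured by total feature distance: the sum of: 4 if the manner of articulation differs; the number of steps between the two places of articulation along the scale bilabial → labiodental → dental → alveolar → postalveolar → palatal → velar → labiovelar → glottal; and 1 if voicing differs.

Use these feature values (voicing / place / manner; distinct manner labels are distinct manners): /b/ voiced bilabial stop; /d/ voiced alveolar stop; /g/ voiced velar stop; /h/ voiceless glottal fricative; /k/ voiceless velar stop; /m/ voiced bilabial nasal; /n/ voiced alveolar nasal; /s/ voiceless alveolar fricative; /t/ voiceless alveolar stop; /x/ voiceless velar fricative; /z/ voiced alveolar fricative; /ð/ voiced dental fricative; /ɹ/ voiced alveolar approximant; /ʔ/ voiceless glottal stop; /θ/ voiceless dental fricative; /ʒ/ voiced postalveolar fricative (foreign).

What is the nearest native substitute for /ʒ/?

/z/ is closest: same manner (fricative), place distance 1 (postalveolar→alveolar), same voicing; total 1. Next closest is /s/ at distance 2.

z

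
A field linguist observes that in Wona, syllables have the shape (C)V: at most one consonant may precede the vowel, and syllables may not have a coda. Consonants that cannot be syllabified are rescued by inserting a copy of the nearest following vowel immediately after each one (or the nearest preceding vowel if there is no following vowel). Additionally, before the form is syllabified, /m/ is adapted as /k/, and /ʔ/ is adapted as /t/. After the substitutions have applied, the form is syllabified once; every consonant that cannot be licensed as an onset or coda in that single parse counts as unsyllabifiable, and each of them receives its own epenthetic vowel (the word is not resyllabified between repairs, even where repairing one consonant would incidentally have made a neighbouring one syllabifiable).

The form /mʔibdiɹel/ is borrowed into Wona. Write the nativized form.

Substitution: /m/ → /k/, /ʔ/ → /t/, giving /ktibdiɹel/.
The consonants /k/, /b/, /l/ cannot be parsed into a legal (C)V syllable (no codas are permitted; onsets are limited to one consonant).
Inserting the epenthetic vowel yields /k/ → /ki/, /b/ → /bi/, /l/ → /le/.

kitibidiɹele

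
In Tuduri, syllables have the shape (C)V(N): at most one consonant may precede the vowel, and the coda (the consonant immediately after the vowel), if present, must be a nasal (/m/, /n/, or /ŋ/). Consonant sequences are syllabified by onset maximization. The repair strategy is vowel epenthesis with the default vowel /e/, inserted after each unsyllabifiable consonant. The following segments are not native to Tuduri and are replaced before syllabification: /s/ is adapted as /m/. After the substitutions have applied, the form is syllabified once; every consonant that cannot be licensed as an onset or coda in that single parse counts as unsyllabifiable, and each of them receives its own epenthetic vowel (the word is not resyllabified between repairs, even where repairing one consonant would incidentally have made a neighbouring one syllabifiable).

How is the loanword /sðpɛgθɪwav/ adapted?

Substitution: /s/ → /m/, giving /mðpɛgθɪwav/.
Under (C)V(N), the unsyllabifiable consonants are /m/, /ð/, /g/, /v/ (only a nasal (/m/, /n/, or /ŋ/) is licensed in coda position; onsets are limited to one consonant).
Each unlicensed consonant becomes the onset of a new syllable: /m/ → /me/, /ð/ → /ðe/, /g/ → /ge/, /v/ → /ve/.

meðepɛgeθɪwave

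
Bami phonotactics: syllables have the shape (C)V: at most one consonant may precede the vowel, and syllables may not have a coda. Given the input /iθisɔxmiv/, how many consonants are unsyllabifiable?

The consonants /x/, /v/ cannot be parsed into a legal (C)V syllable (no codas are permitted; onsets are limited to one consonant).

2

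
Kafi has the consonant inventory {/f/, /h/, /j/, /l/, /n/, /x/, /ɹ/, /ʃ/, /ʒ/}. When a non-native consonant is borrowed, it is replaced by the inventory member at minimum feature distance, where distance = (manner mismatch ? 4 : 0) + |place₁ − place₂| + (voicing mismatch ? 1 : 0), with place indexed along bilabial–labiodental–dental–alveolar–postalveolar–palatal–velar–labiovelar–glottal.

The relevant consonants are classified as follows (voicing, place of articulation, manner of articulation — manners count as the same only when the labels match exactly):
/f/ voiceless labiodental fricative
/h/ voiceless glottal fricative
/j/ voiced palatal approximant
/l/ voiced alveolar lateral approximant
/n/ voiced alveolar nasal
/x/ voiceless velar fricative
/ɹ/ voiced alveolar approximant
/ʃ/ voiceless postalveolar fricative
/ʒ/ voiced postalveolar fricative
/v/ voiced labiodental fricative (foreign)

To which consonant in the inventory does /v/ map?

f

/f/ is closest: same manner (fricative), place distance 0 (labiodental→labiodental), voicing differs (+1); total 1. Next closest is /ʒ/ at distance 3.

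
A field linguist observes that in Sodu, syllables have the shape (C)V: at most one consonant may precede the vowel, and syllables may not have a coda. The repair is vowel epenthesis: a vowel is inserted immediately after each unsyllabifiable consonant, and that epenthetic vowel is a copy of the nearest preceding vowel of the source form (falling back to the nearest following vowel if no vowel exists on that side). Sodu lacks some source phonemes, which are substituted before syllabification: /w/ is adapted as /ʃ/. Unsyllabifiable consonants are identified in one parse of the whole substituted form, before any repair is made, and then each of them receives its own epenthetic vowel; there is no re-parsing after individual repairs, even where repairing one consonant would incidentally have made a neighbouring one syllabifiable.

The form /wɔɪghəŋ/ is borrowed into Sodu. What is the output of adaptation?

Substitution: /w/ → /ʃ/, giving /ʃɔɪghəŋ/.
The consonants /g/, /ŋ/ cannot be parsed into a legal (C)V syllable (no codas are permitted; onsets are limited to one consonant).
Epenthesis after each stranded consonant: /g/ → /gɪ/, /ŋ/ → /ŋə/.

ʃɔɪgɪhəŋə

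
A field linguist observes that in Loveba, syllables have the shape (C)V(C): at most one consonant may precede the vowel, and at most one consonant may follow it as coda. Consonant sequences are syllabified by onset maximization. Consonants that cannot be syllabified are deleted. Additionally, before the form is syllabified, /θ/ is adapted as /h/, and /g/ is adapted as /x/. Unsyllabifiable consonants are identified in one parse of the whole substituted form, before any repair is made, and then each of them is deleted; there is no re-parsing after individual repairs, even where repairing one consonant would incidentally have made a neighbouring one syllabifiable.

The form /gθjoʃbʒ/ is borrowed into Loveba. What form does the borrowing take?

Substitution: /g/ → /x/, /θ/ → /h/, giving /xhjoʃbʒ/.
Under (C)V(C), the unsyllabifiable consonants are /x/, /h/, /b/, /ʒ/ (at most one coda consonant is licensed; onsets are limited to one consonant).
Each unlicensed consonant is deleted: /x/, /h/, /b/, /ʒ/.

joʃ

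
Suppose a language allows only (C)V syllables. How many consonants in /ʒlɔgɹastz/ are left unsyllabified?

Under (C)V, the unsyllabifiable consonants are /ʒ/, /g/, /s/, /t/, /z/ (no codas are permitted; onsets are limited to one consonant).

5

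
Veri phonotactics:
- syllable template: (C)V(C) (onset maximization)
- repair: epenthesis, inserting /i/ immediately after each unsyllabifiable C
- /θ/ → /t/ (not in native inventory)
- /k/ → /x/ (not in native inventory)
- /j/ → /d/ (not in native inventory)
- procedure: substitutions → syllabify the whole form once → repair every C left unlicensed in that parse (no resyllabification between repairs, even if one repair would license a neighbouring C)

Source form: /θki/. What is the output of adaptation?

Substitution: /θ/ → /t/, /k/ → /x/, giving /txi/.
Under (C)V(C), the unsyllabifiable consonants are /t/ (at most one coda consonant is licensed; onsets are limited to one consonant).
Each unlicensed consonant becomes the onset of a new syllable: /t/ → /ti/.

tixi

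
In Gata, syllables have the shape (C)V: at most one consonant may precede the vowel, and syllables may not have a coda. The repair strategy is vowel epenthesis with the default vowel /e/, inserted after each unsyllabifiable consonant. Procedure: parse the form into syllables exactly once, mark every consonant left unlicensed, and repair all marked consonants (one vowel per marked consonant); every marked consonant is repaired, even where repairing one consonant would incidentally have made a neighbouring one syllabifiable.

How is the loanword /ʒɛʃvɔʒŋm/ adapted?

ʒɛʃevɔʒeŋeme

The consonants /ʃ/, /ʒ/, /ŋ/, /m/ cannot be parsed into a legal (C)V syllable (no codas are permitted; onsets are limited to one consonant).
Each unlicensed consonant becomes the onset of a new syllable: /ʃ/ → /ʃe/, /ʒ/ → /ʒe/, /ŋ/ → /ŋe/, /m/ → /me/.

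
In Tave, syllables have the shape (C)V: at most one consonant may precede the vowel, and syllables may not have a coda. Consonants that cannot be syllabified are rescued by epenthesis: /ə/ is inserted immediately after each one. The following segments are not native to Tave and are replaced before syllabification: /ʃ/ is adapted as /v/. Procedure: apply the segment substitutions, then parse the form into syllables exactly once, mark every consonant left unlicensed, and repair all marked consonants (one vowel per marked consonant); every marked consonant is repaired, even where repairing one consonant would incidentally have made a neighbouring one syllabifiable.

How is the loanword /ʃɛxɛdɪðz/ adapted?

Substitution: /ʃ/ → /v/, giving /vɛxɛdɪðz/.
The consonants /ð/, /z/ cannot be parsed into a legal (C)V syllable (no codas are permitted; onsets are limited to one consonant).
Epenthesis after each stranded consonant: /ð/ → /ðə/, /z/ → /zə/.

vɛxɛdɪðəzə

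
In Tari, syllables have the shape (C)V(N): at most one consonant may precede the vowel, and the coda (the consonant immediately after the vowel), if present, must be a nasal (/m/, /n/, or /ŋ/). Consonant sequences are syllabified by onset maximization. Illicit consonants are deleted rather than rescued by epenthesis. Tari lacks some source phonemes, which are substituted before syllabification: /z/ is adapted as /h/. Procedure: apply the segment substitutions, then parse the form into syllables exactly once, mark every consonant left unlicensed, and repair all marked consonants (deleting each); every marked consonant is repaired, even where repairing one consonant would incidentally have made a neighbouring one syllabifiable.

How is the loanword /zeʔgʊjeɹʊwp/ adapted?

hegʊjeɹʊ

Substitution: /z/ → /h/, giving /heʔgʊjeɹʊwp/.
Syllabifying with onset maximization leaves /ʔ/, /w/, /p/ stranded (only a nasal (/m/, /n/, or /ŋ/) is licensed in coda position; onsets are limited to one consonant).
Deletion applies to /ʔ/, /w/, /p/.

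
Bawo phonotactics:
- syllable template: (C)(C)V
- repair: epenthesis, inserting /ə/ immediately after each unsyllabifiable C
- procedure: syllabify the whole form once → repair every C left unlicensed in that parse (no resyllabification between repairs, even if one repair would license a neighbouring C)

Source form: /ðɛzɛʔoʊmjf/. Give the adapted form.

The consonants /m/, /j/, /f/ cannot be parsed into a legal (C)(C)V syllable (no codas are permitted; onsets may contain at most 2 consonants).
Inserting the epenthetic vowel yields /m/ → /mə/, /j/ → /jə/, /f/ → /fə/.

ðɛzɛʔoʊməjəfə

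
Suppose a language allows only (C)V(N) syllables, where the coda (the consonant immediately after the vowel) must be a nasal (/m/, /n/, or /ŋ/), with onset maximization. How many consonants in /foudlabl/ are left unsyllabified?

3

Under (C)V(N), the unsyllabifiable consonants are /d/, /b/, /l/ (only a nasal (/m/, /n/, or /ŋ/) is licensed in coda position; onsets are limited to one consonant).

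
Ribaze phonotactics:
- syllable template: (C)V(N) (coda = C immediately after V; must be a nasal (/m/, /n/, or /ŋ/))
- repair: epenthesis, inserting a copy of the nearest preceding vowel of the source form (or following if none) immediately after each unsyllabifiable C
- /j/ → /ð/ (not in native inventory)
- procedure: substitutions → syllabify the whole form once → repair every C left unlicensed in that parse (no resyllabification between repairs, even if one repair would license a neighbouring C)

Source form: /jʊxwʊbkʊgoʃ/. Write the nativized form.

Substitution: /j/ → /ð/, giving /ðʊxwʊbkʊgoʃ/.
Syllabifying with onset maximization leaves /x/, /b/, /ʃ/ stranded (only a nasal (/m/, /n/, or /ŋ/) is licensed in coda position; onsets are limited to one consonant).
Inserting the epenthetic vowel yields /x/ → /xʊ/, /b/ → /bʊ/, /ʃ/ → /ʃo/.

ðʊxʊwʊbʊkʊgoʃo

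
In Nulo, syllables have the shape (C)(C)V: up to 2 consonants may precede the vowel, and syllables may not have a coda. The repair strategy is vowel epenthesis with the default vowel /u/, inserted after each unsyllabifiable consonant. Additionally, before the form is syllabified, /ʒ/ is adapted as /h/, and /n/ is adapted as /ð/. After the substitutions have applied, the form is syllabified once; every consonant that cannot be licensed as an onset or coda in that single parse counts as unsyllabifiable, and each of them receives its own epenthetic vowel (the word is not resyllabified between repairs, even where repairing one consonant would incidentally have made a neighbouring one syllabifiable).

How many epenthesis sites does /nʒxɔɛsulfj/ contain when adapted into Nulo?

After substitution the input is /ðhxɔɛsulfj/.
The unsyllabifiable consonants are /ð/, /l/, /f/, /j/; each receives one epenthetic vowel.

4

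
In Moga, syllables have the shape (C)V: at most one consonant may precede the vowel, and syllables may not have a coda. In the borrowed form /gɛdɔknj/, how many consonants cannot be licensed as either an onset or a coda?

3

The consonants /k/, /n/, /j/ cannot be parsed into a legal (C)V syllable (no codas are permitted; onsets are limited to one consonant).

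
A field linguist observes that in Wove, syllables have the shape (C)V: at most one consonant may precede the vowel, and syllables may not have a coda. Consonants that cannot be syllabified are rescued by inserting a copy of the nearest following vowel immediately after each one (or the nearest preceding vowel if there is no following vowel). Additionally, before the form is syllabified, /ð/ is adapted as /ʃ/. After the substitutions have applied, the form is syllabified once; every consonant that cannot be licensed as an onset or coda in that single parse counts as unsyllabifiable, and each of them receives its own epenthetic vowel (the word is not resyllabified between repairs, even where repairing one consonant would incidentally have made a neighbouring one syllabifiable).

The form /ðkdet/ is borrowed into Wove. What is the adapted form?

ʃekedete

Substitution: /ð/ → /ʃ/, giving /ʃkdet/.
The consonants /ʃ/, /k/, /t/ cannot be parsed into a legal (C)V syllable (no codas are permitted; onsets are limited to one consonant).
Epenthesis after each stranded consonant: /ʃ/ → /ʃe/, /k/ → /ke/, /t/ → /te/.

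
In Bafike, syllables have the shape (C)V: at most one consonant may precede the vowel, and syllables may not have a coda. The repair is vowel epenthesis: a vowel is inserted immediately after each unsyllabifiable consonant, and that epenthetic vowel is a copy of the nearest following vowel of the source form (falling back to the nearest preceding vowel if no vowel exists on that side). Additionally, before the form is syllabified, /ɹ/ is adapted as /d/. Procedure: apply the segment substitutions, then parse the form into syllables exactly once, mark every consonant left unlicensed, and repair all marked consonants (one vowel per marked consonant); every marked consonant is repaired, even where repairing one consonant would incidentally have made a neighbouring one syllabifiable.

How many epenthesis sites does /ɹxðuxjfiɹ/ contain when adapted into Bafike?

5

After substitution the input is /dxðuxjfid/.
The unsyllabifiable consonants are /d/, /x/, /x/, /j/, /d/; each receives one epenthetic vowel.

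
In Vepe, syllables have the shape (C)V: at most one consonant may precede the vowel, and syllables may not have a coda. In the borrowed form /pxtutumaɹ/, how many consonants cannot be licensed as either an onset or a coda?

Syllabifying with onset maximization leaves /p/, /x/, /ɹ/ stranded (no codas are permitted; onsets are limited to one consonant).

3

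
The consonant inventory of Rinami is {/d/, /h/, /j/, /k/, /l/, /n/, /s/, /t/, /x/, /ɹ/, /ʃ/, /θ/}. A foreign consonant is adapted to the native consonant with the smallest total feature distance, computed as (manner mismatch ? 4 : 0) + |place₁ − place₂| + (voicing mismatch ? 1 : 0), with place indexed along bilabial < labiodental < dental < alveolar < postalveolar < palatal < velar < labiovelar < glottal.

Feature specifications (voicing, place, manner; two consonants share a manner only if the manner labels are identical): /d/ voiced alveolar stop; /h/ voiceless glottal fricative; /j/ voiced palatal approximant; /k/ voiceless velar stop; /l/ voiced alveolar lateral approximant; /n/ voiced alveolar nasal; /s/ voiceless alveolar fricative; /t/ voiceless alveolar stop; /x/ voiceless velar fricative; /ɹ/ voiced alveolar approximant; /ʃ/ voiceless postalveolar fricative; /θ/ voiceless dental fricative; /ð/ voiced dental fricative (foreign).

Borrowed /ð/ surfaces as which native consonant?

θ

/θ/ is closest: same manner (fricative), place distance 0 (dental→dental), voicing differs (+1); total 1. Next closest is /s/ at distance 2.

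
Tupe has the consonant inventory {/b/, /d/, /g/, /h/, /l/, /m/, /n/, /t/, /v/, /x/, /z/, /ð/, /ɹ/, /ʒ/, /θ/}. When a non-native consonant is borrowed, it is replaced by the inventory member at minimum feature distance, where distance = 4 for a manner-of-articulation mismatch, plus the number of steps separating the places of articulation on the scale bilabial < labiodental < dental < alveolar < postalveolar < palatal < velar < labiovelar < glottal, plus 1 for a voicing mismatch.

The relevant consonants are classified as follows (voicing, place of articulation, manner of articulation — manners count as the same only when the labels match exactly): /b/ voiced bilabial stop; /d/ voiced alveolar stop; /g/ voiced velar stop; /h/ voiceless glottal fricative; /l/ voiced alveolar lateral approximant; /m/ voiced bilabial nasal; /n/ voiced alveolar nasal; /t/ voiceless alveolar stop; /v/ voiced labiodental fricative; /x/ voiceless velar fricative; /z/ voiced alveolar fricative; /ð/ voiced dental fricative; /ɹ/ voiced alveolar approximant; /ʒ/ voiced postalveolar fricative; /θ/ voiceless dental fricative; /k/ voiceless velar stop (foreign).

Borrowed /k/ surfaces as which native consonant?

g

/g/ is closest: same manner (stop), place distance 0 (velar→velar), voicing differs (+1); total 1. Next closest is /t/ at distance 3.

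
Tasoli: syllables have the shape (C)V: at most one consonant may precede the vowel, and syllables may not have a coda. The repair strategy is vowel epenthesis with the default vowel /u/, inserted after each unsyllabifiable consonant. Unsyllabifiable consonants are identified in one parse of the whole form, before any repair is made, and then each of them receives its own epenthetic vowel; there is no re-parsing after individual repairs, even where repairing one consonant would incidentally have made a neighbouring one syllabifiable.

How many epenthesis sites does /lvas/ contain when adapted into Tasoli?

The unsyllabifiable consonants are /l/, /s/; each receives one epenthetic vowel.

2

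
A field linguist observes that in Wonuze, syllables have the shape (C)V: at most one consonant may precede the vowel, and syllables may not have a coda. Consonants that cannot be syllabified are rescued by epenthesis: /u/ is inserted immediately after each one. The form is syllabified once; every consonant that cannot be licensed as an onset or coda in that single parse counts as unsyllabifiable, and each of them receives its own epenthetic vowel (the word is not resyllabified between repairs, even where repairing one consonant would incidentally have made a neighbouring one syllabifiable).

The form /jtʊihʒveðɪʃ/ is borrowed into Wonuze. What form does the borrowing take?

jutʊihuʒuveðɪʃu

The consonants /j/, /h/, /ʒ/, /ʃ/ cannot be parsed into a legal (C)V syllable (no codas are permitted; onsets are limited to one consonant).
Inserting the epenthetic vowel yields /j/ → /ju/, /h/ → /hu/, /ʒ/ → /ʒu/, /ʃ/ → /ʃu/.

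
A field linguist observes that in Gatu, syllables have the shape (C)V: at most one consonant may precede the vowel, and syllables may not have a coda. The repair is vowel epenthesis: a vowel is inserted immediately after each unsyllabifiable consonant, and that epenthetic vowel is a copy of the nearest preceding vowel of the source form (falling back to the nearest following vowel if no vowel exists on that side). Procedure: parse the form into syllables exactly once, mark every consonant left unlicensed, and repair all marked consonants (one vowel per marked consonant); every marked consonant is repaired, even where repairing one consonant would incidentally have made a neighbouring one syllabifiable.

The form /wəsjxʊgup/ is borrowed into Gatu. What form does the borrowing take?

The consonants /s/, /j/, /p/ cannot be parsed into a legal (C)V syllable (no codas are permitted; onsets are limited to one consonant).
Each unlicensed consonant becomes the onset of a new syllable: /s/ → /sə/, /j/ → /jə/, /p/ → /pu/.

wəsəjəxʊgupu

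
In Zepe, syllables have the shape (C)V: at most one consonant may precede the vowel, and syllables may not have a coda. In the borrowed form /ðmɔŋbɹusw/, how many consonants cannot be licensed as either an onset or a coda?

The consonants /ð/, /ŋ/, /b/, /s/, /w/ cannot be parsed into a legal (C)V syllable (no codas are permitted; onsets are limited to one consonant).

5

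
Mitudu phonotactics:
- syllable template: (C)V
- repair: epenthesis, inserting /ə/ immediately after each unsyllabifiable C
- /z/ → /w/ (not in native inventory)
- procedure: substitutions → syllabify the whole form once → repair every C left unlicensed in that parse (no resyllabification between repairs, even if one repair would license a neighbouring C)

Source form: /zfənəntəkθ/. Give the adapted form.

Substitution: /z/ → /w/, giving /wfənəntəkθ/.
The consonants /w/, /n/, /k/, /θ/ cannot be parsed into a legal (C)V syllable (no codas are permitted; onsets are limited to one consonant).
Epenthesis after each stranded consonant: /w/ → /wə/, /n/ → /nə/, /k/ → /kə/, /θ/ → /θə/.

wəfənənətəkəθə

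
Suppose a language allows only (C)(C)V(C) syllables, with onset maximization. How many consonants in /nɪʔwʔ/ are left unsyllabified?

2

Under (C)(C)V(C), the unsyllabifiable consonants are /w/, /ʔ/ (at most one coda consonant is licensed; onsets may contain at most 2 consonants).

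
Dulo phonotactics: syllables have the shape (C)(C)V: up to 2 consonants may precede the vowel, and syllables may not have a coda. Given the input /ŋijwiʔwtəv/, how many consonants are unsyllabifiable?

Under (C)(C)V, the unsyllabifiable consonants are /ʔ/, /v/ (no codas are permitted; onsets may contain at most 2 consonants).

2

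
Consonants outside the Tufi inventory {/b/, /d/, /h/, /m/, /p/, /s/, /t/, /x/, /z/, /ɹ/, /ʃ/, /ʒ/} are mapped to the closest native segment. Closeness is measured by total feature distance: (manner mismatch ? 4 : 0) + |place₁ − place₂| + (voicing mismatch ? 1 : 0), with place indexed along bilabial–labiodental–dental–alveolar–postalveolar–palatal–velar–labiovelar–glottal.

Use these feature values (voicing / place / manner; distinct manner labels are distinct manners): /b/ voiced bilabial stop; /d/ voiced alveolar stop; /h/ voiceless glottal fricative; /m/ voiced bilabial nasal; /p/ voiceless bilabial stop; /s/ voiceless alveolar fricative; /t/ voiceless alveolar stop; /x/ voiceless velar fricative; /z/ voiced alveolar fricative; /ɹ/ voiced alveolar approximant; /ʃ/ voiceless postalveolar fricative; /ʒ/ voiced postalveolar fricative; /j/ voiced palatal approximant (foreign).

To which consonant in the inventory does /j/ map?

ɹ

/ɹ/ is closest: same manner (approximant), place distance 2 (palatal→alveolar), same voicing; total 2. Next closest is /ʒ/ at distance 5.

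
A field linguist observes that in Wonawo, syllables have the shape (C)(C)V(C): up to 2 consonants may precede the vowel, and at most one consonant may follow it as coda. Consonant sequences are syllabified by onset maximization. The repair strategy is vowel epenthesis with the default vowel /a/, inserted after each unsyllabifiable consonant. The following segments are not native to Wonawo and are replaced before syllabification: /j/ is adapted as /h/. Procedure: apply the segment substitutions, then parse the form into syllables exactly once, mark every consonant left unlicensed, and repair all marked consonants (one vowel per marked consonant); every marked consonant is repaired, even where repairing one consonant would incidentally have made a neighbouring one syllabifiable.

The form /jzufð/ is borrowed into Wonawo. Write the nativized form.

hzufða

Substitution: /j/ → /h/, giving /hzufð/.
Syllabifying with onset maximization leaves /ð/ stranded (at most one coda consonant is licensed; onsets may contain at most 2 consonants).
Epenthesis after each stranded consonant: /ð/ → /ða/.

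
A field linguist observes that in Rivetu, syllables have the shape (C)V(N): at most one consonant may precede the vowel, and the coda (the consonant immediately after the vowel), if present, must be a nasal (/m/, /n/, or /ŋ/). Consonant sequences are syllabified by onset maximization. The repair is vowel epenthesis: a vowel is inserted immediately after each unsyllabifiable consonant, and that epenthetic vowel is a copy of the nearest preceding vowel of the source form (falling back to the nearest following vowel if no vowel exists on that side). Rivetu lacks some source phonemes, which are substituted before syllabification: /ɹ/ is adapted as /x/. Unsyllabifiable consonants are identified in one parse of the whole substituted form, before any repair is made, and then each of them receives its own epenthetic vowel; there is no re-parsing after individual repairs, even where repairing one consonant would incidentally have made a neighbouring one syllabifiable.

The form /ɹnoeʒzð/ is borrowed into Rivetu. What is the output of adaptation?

Substitution: /ɹ/ → /x/, giving /xnoeʒzð/.
Syllabifying with onset maximization leaves /x/, /ʒ/, /z/, /ð/ stranded (only a nasal (/m/, /n/, or /ŋ/) is licensed in coda position; onsets are limited to one consonant).
Inserting the epenthetic vowel yields /x/ → /xo/, /ʒ/ → /ʒe/, /z/ → /ze/, /ð/ → /ðe/.

xonoeʒezeðe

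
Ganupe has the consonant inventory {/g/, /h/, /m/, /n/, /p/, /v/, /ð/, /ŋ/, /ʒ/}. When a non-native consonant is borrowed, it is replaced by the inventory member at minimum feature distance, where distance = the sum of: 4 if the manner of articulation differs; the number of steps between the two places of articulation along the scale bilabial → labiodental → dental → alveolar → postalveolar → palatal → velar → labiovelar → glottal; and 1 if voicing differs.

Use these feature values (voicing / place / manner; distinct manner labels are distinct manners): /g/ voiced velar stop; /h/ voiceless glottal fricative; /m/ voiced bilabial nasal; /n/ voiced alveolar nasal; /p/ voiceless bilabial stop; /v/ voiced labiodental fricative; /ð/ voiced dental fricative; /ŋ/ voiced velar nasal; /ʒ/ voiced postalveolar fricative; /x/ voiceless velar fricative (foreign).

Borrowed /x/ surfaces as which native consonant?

h

/h/ is closest: same manner (fricative), place distance 2 (velar→glottal), same voicing; total 2. Next closest is /ʒ/ at distance 3.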